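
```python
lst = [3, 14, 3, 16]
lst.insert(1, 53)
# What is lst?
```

[3, 53, 14, 3, 16]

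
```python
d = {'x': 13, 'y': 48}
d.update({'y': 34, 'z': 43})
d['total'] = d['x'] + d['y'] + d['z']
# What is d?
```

After line 1: d = {'x': 13, 'y': 48}
After line 2 (y overwritten, z added): d = {'x': 13, 'y': 34, 'z': 43}
After line 3 (total = 13 + 34 + 43 = 90): d = {'x': 13, 'y': 34, 'z': 43, 'total': 90}

{'x': 13, 'y': 34, 'z': 43, 'total': 90}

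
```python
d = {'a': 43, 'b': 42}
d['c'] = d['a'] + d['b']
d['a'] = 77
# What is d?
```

After line 1: d = {'a': 43, 'b': 42}
After line 2 (d['c'] = 43 + 42): d = {'a': 43, 'b': 42, 'c': 85}
After line 3: d = {'a': 77, 'b': 42, 'c': 85}

{'a': 77, 'b': 42, 'c': 85}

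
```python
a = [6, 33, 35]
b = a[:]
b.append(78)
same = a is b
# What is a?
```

After line 1: a = [6, 33, 35]
After line 2 (b = a[:] is a shallow copy, new object): a = [6, 33, 35], b = [6, 33, 35]
After line 3 (append only mutates b): a = [6, 33, 35], b = [6, 33, 35, 78]
After line 4 (same = a is b; different objects -> False): same = False

[6, 33, 35]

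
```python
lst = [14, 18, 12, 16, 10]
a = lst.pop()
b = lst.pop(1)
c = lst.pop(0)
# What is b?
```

After line 1: lst = [14, 18, 12, 16, 10]
After line 2 (pop() -> a = 10): lst = [14, 18, 12, 16]
After line 3 (pop(1) -> b = 18): lst = [14, 12, 16]
After line 4 (pop(0) -> c = 14): lst = [12, 16]

18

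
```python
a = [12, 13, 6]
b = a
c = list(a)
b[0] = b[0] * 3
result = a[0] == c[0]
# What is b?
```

After line 1: a = [12, 13, 6]
After line 2 (b = a, alias): a = [12, 13, 6], b = [12, 13, 6]
After line 3 (c = list(a) is a copy, new object): c = [12, 13, 6]
After line 4 (b[0] = 12 * 3 = 36; mutates shared a/b): a = b = [36, 13, 6], c = [12, 13, 6]
After line 5 (a[0] = 36, c[0] = 12; result = False)

[36, 13, 6]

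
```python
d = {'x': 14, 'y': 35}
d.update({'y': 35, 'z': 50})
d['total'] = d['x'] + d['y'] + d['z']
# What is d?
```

After line 1: d = {'x': 14, 'y': 35}
After line 2 (y overwritten, z added): d = {'x': 14, 'y': 35, 'z': 50}
After line 3 (total = 14 + 35 + 50 = 99): d = {'x': 14, 'y': 35, 'z': 50, 'total': 99}

{'x': 14, 'y': 35, 'z': 50, 'total': 99}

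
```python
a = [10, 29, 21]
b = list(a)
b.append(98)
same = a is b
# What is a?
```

After line 1: a = [10, 29, 21]
After line 2 (b = list(a) is a shallow copy, new object): a = [10, 29, 21], b = [10, 29, 21]
After line 3 (append only mutates b): a = [10, 29, 21], b = [10, 29, 21, 98]
After line 4 (same = a is b; different objects -> False): same = False

[10, 29, 21]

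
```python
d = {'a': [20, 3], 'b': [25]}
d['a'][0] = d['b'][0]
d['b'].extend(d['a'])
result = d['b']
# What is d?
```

After line 1: d = {'a': [20, 3], 'b': [25]}
After line 2 (a[0] = b[0] = 25): d = {'a': [25, 3], 'b': [25]}
After line 3 (b.extend(a) appends [25, 3]): d = {'a': [25, 3], 'b': [25, 25, 3]}
After line 4: result = d['b'] = [25, 25, 3]

{'a': [25, 3], 'b': [25, 25, 3]}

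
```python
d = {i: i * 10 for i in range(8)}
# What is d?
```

{0: 0, 1: 10, 2: 20, 3: 30, 4: 40, 5: 50, 6: 60, 7: 70}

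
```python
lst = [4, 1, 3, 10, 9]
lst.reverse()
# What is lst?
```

[9, 10, 3, 1, 4]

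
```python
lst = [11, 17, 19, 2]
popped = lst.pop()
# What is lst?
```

[11, 17, 19]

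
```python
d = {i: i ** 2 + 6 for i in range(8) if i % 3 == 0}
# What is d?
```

{0: 6, 3: 15, 6: 42}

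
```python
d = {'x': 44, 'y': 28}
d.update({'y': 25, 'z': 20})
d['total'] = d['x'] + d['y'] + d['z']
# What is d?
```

After line 1: d = {'x': 44, 'y': 28}
After line 2 (y overwritten, z added): d = {'x': 44, 'y': 25, 'z': 20}
After line 3 (total = 44 + 25 + 20 = 89): d = {'x': 44, 'y': 25, 'z': 20, 'total': 89}

{'x': 44, 'y': 25, 'z': 20, 'total': 89}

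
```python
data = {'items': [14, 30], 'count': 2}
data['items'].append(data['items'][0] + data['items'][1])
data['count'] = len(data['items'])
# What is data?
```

After line 1: data = {'items': [14, 30], 'count': 2}
After line 2 (append 14 + 30 = 44): data = {'items': [14, 30, 44], 'count': 2}
After line 3 (count = len(items) = 3): data = {'items': [14, 30, 44], 'count': 3}

{'items': [14, 30, 44], 'count': 3}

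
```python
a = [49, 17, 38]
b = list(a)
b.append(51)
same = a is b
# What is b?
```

After line 1: a = [49, 17, 38]
After line 2 (b = list(a) is a shallow copy, new object): a = [49, 17, 38], b = [49, 17, 38]
After line 3 (append only mutates b): a = [49, 17, 38], b = [49, 17, 38, 51]
After line 4 (same = a is b; different objects -> False): same = False

[49, 17, 38, 51]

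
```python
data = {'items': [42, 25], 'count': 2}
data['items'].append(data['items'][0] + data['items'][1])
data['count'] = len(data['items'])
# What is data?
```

After line 1: data = {'items': [42, 25], 'count': 2}
After line 2 (append 42 + 25 = 67): data = {'items': [42, 25, 67], 'count': 2}
After line 3 (count = len(items) = 3): data = {'items': [42, 25, 67], 'count': 3}

{'items': [42, 25, 67], 'count': 3}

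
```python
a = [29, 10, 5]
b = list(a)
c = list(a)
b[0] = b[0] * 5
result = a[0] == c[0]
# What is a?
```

After line 1: a = [29, 10, 5]
After line 2 (b = list(a), copy): a = [29, 10, 5], b = [29, 10, 5]
After line 3 (c = list(a) is a copy, new object): c = [29, 10, 5]
After line 4 (b[0] = 29 * 5 = 145; only b mutates (copy)): a = [29, 10, 5], b = [145, 10, 5], c = [29, 10, 5]
After line 5 (a[0] = 29, c[0] = 29; result = True)

[29, 10, 5]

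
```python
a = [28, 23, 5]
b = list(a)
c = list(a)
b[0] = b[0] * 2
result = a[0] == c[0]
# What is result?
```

After line 1: a = [28, 23, 5]
After line 2 (b = list(a), copy): a = [28, 23, 5], b = [28, 23, 5]
After line 3 (c = list(a) is a copy, new object): c = [28, 23, 5]
After line 4 (b[0] = 28 * 2 = 56; only b mutates (copy)): a = [28, 23, 5], b = [56, 23, 5], c = [28, 23, 5]
After line 5 (a[0] = 28, c[0] = 28; result = True)

True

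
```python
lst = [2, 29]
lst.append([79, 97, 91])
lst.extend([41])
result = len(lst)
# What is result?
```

After line 1: lst = [2, 29]
After line 2 (append adds [79, 97, 91] as single element): lst = [2, 29, [79, 97, 91]]
After line 3 (extend unpacks [41], adds 41): lst = [2, 29, [79, 97, 91], 41]
After line 4: result = len(lst) = 4

4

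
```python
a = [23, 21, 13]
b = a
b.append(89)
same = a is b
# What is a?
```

After line 1: a = [23, 21, 13]
After line 2 (b = a is an alias, same object): a = [23, 21, 13], b = [23, 21, 13]
After line 3 (b.append mutates the shared list): a = [23, 21, 13, 89], b = [23, 21, 13, 89]
After line 4 (same = a is b; same object -> True): same = True

[23, 21, 13, 89]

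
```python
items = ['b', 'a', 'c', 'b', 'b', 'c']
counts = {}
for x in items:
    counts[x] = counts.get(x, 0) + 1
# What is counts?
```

Initial: counts = {}, items = ['b', 'a', 'c', 'b', 'b', 'c']
See 'b': counts = {'b': 1}
See 'a': counts = {'b': 1, 'a': 1}
See 'c': counts = {'b': 1, 'a': 1, 'c': 1}
See 'b': counts = {'b': 2, 'a': 1, 'c': 1}
See 'b': counts = {'b': 3, 'a': 1, 'c': 1}
See 'c': counts = {'b': 3, 'a': 1, 'c': 2}

{'b': 3, 'a': 1, 'c': 2}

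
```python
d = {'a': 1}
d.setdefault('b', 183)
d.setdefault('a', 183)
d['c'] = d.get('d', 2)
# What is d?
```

After line 1: d = {'a': 1}
After line 2 (setdefault adds 'b'=183): d = {'a': 1, 'b': 183}
After line 3 (setdefault 'a' no-op, already exists): d = {'a': 1, 'b': 183}
After line 4 (get('d', 2) returns default since 'd' not in d): d = {'a': 1, 'b': 183, 'c': 2}

{'a': 1, 'b': 183, 'c': 2}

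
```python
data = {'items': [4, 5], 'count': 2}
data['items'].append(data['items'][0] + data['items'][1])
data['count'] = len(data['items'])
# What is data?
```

After line 1: data = {'items': [4, 5], 'count': 2}
After line 2 (append 4 + 5 = 9): data = {'items': [4, 5, 9], 'count': 2}
After line 3 (count = len(items) = 3): data = {'items': [4, 5, 9], 'count': 3}

{'items': [4, 5, 9], 'count': 3}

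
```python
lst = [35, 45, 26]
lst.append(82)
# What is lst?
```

[35, 45, 26, 82]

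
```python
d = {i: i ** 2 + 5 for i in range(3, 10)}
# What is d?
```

{3: 14, 4: 21, 5: 30, 6: 41, 7: 54, 8: 69, 9: 86}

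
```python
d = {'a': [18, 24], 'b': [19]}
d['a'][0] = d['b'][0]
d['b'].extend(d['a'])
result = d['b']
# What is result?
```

After line 1: d = {'a': [18, 24], 'b': [19]}
After line 2 (a[0] = b[0] = 19): d = {'a': [19, 24], 'b': [19]}
After line 3 (b.extend(a) appends [19, 24]): d = {'a': [19, 24], 'b': [19, 19, 24]}
After line 4: result = d['b'] = [19, 19, 24]

[19, 19, 24]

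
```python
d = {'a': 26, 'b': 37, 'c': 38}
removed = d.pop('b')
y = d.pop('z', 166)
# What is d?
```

After line 1: d = {'a': 26, 'b': 37, 'c': 38}
After line 2 (pop 'b' returns 37): d = {'a': 26, 'c': 38}, removed = 37
After line 3 (pop 'z' missing, returns default 166): d = {'a': 26, 'c': 38}, y = 166

{'a': 26, 'c': 38}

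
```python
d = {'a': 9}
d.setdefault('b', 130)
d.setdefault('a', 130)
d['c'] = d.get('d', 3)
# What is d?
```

After line 1: d = {'a': 9}
After line 2 (setdefault adds 'b'=130): d = {'a': 9, 'b': 130}
After line 3 (setdefault 'a' no-op, already exists): d = {'a': 9, 'b': 130}
After line 4 (get('d', 3) returns default since 'd' not in d): d = {'a': 9, 'b': 130, 'c': 3}

{'a': 9, 'b': 130, 'c': 3}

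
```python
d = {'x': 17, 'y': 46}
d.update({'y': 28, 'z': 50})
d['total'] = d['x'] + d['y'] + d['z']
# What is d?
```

After line 1: d = {'x': 17, 'y': 46}
After line 2 (y overwritten, z added): d = {'x': 17, 'y': 28, 'z': 50}
After line 3 (total = 17 + 28 + 50 = 95): d = {'x': 17, 'y': 28, 'z': 50, 'total': 95}

{'x': 17, 'y': 28, 'z': 50, 'total': 95}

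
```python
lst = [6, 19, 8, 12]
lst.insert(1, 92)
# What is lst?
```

[6, 92, 19, 8, 12]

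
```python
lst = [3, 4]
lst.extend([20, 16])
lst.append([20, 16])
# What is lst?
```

After line 1: lst = [3, 4]
After line 2 (extend unpacks [20, 16]): lst = [3, 4, 20, 16]
After line 3 (append adds [20, 16] as single element): lst = [3, 4, 20, 16, [20, 16]]

[3, 4, 20, 16, [20, 16]]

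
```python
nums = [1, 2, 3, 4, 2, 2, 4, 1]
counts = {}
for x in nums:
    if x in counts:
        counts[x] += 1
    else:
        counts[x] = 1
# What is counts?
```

Initial: counts = {}, nums = [1, 2, 3, 4, 2, 2, 4, 1]
See 1: counts = {1: 1}
See 2: counts = {1: 1, 2: 1}
See 3: counts = {1: 1, 2: 1, 3: 1}
See 4: counts = {1: 1, 2: 1, 3: 1, 4: 1}
See 2: counts = {1: 1, 2: 2, 3: 1, 4: 1}
See 2: counts = {1: 1, 2: 3, 3: 1, 4: 1}
See 4: counts = {1: 1, 2: 3, 3: 1, 4: 2}
See 1: counts = {1: 2, 2: 3, 3: 1, 4: 2}

{1: 2, 2: 3, 3: 1, 4: 2}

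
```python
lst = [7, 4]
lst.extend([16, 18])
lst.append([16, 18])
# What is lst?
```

After line 1: lst = [7, 4]
After line 2 (extend unpacks [16, 18]): lst = [7, 4, 16, 18]
After line 3 (append adds [16, 18] as single element): lst = [7, 4, 16, 18, [16, 18]]

[7, 4, 16, 18, [16, 18]]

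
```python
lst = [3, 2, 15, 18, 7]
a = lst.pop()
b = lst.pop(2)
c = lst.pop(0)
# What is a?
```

After line 1: lst = [3, 2, 15, 18, 7]
After line 2 (pop() -> a = 7): lst = [3, 2, 15, 18]
After line 3 (pop(2) -> b = 15): lst = [3, 2, 18]
After line 4 (pop(0) -> c = 3): lst = [2, 18]

7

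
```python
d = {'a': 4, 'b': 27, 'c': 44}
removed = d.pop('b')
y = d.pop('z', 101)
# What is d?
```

After line 1: d = {'a': 4, 'b': 27, 'c': 44}
After line 2 (pop 'b' returns 27): d = {'a': 4, 'c': 44}, removed = 27
After line 3 (pop 'z' missing, returns default 101): d = {'a': 4, 'c': 44}, y = 101

{'a': 4, 'c': 44}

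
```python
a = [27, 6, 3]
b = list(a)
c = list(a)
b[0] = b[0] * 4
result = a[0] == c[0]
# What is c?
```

After line 1: a = [27, 6, 3]
After line 2 (b = list(a), copy): a = [27, 6, 3], b = [27, 6, 3]
After line 3 (c = list(a) is a copy, new object): c = [27, 6, 3]
After line 4 (b[0] = 27 * 4 = 108; only b mutates (copy)): a = [27, 6, 3], b = [108, 6, 3], c = [27, 6, 3]
After line 5 (a[0] = 27, c[0] = 27; result = True)

[27, 6, 3]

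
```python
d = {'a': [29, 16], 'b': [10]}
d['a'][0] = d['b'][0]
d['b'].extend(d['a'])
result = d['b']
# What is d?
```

After line 1: d = {'a': [29, 16], 'b': [10]}
After line 2 (a[0] = b[0] = 10): d = {'a': [10, 16], 'b': [10]}
After line 3 (b.extend(a) appends [10, 16]): d = {'a': [10, 16], 'b': [10, 10, 16]}
After line 4: result = d['b'] = [10, 10, 16]

{'a': [10, 16], 'b': [10, 10, 16]}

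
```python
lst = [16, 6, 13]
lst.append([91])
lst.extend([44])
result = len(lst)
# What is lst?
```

After line 1: lst = [16, 6, 13]
After line 2 (append adds [91] as single element): lst = [16, 6, 13, [91]]
After line 3 (extend unpacks [44], adds 44): lst = [16, 6, 13, [91], 44]
After line 4: result = len(lst) = 5

[16, 6, 13, [91], 44]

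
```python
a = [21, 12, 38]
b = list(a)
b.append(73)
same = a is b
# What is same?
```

After line 1: a = [21, 12, 38]
After line 2 (b = list(a) is a shallow copy, new object): a = [21, 12, 38], b = [21, 12, 38]
After line 3 (append only mutates b): a = [21, 12, 38], b = [21, 12, 38, 73]
After line 4 (same = a is b; different objects -> False): same = False

False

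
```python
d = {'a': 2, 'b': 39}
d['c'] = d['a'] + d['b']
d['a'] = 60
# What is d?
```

After line 1: d = {'a': 2, 'b': 39}
After line 2 (d['c'] = 2 + 39): d = {'a': 2, 'b': 39, 'c': 41}
After line 3: d = {'a': 60, 'b': 39, 'c': 41}

{'a': 60, 'b': 39, 'c': 41}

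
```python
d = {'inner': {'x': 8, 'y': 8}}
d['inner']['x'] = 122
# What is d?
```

After line 1: d = {'inner': {'x': 8, 'y': 8}}
After line 2 (inner x overwritten): d = {'inner': {'x': 122, 'y': 8}}

{'inner': {'x': 122, 'y': 8}}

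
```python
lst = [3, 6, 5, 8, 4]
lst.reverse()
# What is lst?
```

[4, 8, 5, 6, 3]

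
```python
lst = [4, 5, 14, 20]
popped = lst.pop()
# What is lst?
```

[4, 5, 14]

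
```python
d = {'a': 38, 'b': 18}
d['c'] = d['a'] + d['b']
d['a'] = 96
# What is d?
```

After line 1: d = {'a': 38, 'b': 18}
After line 2 (d['c'] = 38 + 18): d = {'a': 38, 'b': 18, 'c': 56}
After line 3: d = {'a': 96, 'b': 18, 'c': 56}

{'a': 96, 'b': 18, 'c': 56}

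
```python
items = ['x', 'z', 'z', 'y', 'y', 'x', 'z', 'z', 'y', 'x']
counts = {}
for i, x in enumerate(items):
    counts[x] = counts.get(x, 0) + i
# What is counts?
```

Initial: counts = {}, items = ['x', 'z', 'z', 'y', 'y', 'x', 'z', 'z', 'y', 'x']
i=0, x='x': counts = {'x': 0}
i=1, x='z': counts = {'x': 0, 'z': 1}
i=2, x='z': counts = {'x': 0, 'z': 3}
i=3, x='y': counts = {'x': 0, 'z': 3, 'y': 3}
i=4, x='y': counts = {'x': 0, 'z': 3, 'y': 7}
i=5, x='x': counts = {'x': 5, 'z': 3, 'y': 7}
i=6, x='z': counts = {'x': 5, 'z': 9, 'y': 7}
i=7, x='z': counts = {'x': 5, 'z': 16, 'y': 7}
i=8, x='y': counts = {'x': 5, 'z': 16, 'y': 15}
i=9, x='x': counts = {'x': 14, 'z': 16, 'y': 15}

{'x': 14, 'z': 16, 'y': 15}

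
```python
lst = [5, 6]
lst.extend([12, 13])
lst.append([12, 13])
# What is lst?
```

After line 1: lst = [5, 6]
After line 2 (extend unpacks [12, 13]): lst = [5, 6, 12, 13]
After line 3 (append adds [12, 13] as single element): lst = [5, 6, 12, 13, [12, 13]]

[5, 6, 12, 13, [12, 13]]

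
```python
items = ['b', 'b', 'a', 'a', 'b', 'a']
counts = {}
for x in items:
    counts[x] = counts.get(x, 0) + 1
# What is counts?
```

Initial: counts = {}, items = ['b', 'b', 'a', 'a', 'b', 'a']
See 'b': counts = {'b': 1}
See 'b': counts = {'b': 2}
See 'a': counts = {'b': 2, 'a': 1}
See 'a': counts = {'b': 2, 'a': 2}
See 'b': counts = {'b': 3, 'a': 2}
See 'a': counts = {'b': 3, 'a': 3}

{'b': 3, 'a': 3}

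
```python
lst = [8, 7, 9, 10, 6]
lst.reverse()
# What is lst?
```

[6, 10, 9, 7, 8]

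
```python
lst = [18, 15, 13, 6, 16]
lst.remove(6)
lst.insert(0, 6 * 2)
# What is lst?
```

After line 1: lst = [18, 15, 13, 6, 16]
After line 2 (remove first 6): lst = [18, 15, 13, 16]
After line 3 (insert 12 at index 0): lst = [12, 18, 15, 13, 16]

[12, 18, 15, 13, 16]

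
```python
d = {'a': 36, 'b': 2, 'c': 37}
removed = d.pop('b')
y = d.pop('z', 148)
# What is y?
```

After line 1: d = {'a': 36, 'b': 2, 'c': 37}
After line 2 (pop 'b' returns 2): d = {'a': 36, 'c': 37}, removed = 2
After line 3 (pop 'z' missing, returns default 148): d = {'a': 36, 'c': 37}, y = 148

148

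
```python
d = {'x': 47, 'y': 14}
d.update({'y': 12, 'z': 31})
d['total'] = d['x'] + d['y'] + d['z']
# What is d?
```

After line 1: d = {'x': 47, 'y': 14}
After line 2 (y overwritten, z added): d = {'x': 47, 'y': 12, 'z': 31}
After line 3 (total = 47 + 12 + 31 = 90): d = {'x': 47, 'y': 12, 'z': 31, 'total': 90}

{'x': 47, 'y': 12, 'z': 31, 'total': 90}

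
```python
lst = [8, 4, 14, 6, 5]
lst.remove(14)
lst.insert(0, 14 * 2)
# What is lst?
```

After line 1: lst = [8, 4, 14, 6, 5]
After line 2 (remove first 14): lst = [8, 4, 6, 5]
After line 3 (insert 28 at index 0): lst = [28, 8, 4, 6, 5]

[28, 8, 4, 6, 5]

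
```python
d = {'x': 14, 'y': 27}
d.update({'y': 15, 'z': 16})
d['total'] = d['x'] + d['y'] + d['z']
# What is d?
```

After line 1: d = {'x': 14, 'y': 27}
After line 2 (y overwritten, z added): d = {'x': 14, 'y': 15, 'z': 16}
After line 3 (total = 14 + 15 + 16 = 45): d = {'x': 14, 'y': 15, 'z': 16, 'total': 45}

{'x': 14, 'y': 15, 'z': 16, 'total': 45}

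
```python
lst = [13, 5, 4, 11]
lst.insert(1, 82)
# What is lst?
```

[13, 82, 5, 4, 11]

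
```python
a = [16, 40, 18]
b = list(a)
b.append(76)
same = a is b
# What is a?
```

After line 1: a = [16, 40, 18]
After line 2 (b = list(a) is a shallow copy, new object): a = [16, 40, 18], b = [16, 40, 18]
After line 3 (append only mutates b): a = [16, 40, 18], b = [16, 40, 18, 76]
After line 4 (same = a is b; different objects -> False): same = False

[16, 40, 18]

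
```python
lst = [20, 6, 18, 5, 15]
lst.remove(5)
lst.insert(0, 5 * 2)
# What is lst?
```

After line 1: lst = [20, 6, 18, 5, 15]
After line 2 (remove first 5): lst = [20, 6, 18, 15]
After line 3 (insert 10 at index 0): lst = [10, 20, 6, 18, 15]

[10, 20, 6, 18, 15]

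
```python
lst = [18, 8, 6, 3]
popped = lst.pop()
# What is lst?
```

[18, 8, 6]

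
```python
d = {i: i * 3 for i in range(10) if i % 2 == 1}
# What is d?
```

{1: 3, 3: 9, 5: 15, 7: 21, 9: 27}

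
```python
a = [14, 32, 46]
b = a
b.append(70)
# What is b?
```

After line 1: a = [14, 32, 46]
After line 2 (b = a is an alias, same object): a = [14, 32, 46], b = [14, 32, 46]
After line 3 (b.append mutates the shared list): a = [14, 32, 46, 70], b = [14, 32, 46, 70]

[14, 32, 46, 70]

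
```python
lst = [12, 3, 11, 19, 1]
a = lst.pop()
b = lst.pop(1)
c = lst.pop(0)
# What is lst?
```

After line 1: lst = [12, 3, 11, 19, 1]
After line 2 (pop() -> a = 1): lst = [12, 3, 11, 19]
After line 3 (pop(1) -> b = 3): lst = [12, 11, 19]
After line 4 (pop(0) -> c = 12): lst = [11, 19]

[11, 19]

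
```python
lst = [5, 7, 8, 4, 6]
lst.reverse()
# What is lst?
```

[6, 4, 8, 7, 5]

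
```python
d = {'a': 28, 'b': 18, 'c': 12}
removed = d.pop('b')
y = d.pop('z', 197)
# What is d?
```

After line 1: d = {'a': 28, 'b': 18, 'c': 12}
After line 2 (pop 'b' returns 18): d = {'a': 28, 'c': 12}, removed = 18
After line 3 (pop 'z' missing, returns default 197): d = {'a': 28, 'c': 12}, y = 197

{'a': 28, 'c': 12}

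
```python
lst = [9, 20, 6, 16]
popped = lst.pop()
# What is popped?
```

16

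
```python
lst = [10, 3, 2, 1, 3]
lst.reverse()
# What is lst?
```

[3, 1, 2, 3, 10]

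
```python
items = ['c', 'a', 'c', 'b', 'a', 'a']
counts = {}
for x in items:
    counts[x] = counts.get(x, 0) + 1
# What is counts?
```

Initial: counts = {}, items = ['c', 'a', 'c', 'b', 'a', 'a']
See 'c': counts = {'c': 1}
See 'a': counts = {'c': 1, 'a': 1}
See 'c': counts = {'c': 2, 'a': 1}
See 'b': counts = {'c': 2, 'a': 1, 'b': 1}
See 'a': counts = {'c': 2, 'a': 2, 'b': 1}
See 'a': counts = {'c': 2, 'a': 3, 'b': 1}

{'c': 2, 'a': 3, 'b': 1}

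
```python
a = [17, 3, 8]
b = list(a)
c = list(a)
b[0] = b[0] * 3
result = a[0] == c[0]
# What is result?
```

After line 1: a = [17, 3, 8]
After line 2 (b = list(a), copy): a = [17, 3, 8], b = [17, 3, 8]
After line 3 (c = list(a) is a copy, new object): c = [17, 3, 8]
After line 4 (b[0] = 17 * 3 = 51; only b mutates (copy)): a = [17, 3, 8], b = [51, 3, 8], c = [17, 3, 8]
After line 5 (a[0] = 17, c[0] = 17; result = True)

True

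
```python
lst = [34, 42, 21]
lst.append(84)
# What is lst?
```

[34, 42, 21, 84]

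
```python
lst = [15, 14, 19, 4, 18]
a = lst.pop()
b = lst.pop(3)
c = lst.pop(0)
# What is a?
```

After line 1: lst = [15, 14, 19, 4, 18]
After line 2 (pop() -> a = 18): lst = [15, 14, 19, 4]
After line 3 (pop(3) -> b = 4): lst = [15, 14, 19]
After line 4 (pop(0) -> c = 15): lst = [14, 19]

18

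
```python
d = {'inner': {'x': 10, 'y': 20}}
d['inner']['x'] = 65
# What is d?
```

After line 1: d = {'inner': {'x': 10, 'y': 20}}
After line 2 (inner x overwritten): d = {'inner': {'x': 65, 'y': 20}}

{'inner': {'x': 65, 'y': 20}}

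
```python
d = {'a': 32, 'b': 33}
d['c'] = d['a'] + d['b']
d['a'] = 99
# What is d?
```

After line 1: d = {'a': 32, 'b': 33}
After line 2 (d['c'] = 32 + 33): d = {'a': 32, 'b': 33, 'c': 65}
After line 3: d = {'a': 99, 'b': 33, 'c': 65}

{'a': 99, 'b': 33, 'c': 65}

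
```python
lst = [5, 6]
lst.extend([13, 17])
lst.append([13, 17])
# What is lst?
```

After line 1: lst = [5, 6]
After line 2 (extend unpacks [13, 17]): lst = [5, 6, 13, 17]
After line 3 (append adds [13, 17] as single element): lst = [5, 6, 13, 17, [13, 17]]

[5, 6, 13, 17, [13, 17]]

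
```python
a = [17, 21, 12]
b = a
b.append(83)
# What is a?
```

After line 1: a = [17, 21, 12]
After line 2 (b = a is an alias, same object): a = [17, 21, 12], b = [17, 21, 12]
After line 3 (b.append mutates the shared list): a = [17, 21, 12, 83], b = [17, 21, 12, 83]

[17, 21, 12, 83]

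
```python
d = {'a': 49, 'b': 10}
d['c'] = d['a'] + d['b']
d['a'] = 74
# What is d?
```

After line 1: d = {'a': 49, 'b': 10}
After line 2 (d['c'] = 49 + 10): d = {'a': 49, 'b': 10, 'c': 59}
After line 3: d = {'a': 74, 'b': 10, 'c': 59}

{'a': 74, 'b': 10, 'c': 59}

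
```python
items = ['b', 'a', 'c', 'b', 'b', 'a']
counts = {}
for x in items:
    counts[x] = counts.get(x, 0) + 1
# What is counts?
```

Initial: counts = {}, items = ['b', 'a', 'c', 'b', 'b', 'a']
See 'b': counts = {'b': 1}
See 'a': counts = {'b': 1, 'a': 1}
See 'c': counts = {'b': 1, 'a': 1, 'c': 1}
See 'b': counts = {'b': 2, 'a': 1, 'c': 1}
See 'b': counts = {'b': 3, 'a': 1, 'c': 1}
See 'a': counts = {'b': 3, 'a': 2, 'c': 1}

{'b': 3, 'a': 2, 'c': 1}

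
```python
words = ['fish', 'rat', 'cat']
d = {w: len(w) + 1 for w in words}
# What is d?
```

{'fish': 5, 'rat': 4, 'cat': 4}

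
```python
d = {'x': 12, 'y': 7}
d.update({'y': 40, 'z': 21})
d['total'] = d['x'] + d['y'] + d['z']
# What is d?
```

After line 1: d = {'x': 12, 'y': 7}
After line 2 (y overwritten, z added): d = {'x': 12, 'y': 40, 'z': 21}
After line 3 (total = 12 + 40 + 21 = 73): d = {'x': 12, 'y': 40, 'z': 21, 'total': 73}

{'x': 12, 'y': 40, 'z': 21, 'total': 73}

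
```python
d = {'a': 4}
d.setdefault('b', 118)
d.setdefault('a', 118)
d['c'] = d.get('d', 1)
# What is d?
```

After line 1: d = {'a': 4}
After line 2 (setdefault adds 'b'=118): d = {'a': 4, 'b': 118}
After line 3 (setdefault 'a' no-op, already exists): d = {'a': 4, 'b': 118}
After line 4 (get('d', 1) returns default since 'd' not in d): d = {'a': 4, 'b': 118, 'c': 1}

{'a': 4, 'b': 118, 'c': 1}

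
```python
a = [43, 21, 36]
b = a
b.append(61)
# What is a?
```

After line 1: a = [43, 21, 36]
After line 2 (b = a is an alias, same object): a = [43, 21, 36], b = [43, 21, 36]
After line 3 (b.append mutates the shared list): a = [43, 21, 36, 61], b = [43, 21, 36, 61]

[43, 21, 36, 61]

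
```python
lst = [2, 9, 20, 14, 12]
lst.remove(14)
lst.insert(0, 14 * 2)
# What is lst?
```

After line 1: lst = [2, 9, 20, 14, 12]
After line 2 (remove first 14): lst = [2, 9, 20, 12]
After line 3 (insert 28 at index 0): lst = [28, 2, 9, 20, 12]

[28, 2, 9, 20, 12]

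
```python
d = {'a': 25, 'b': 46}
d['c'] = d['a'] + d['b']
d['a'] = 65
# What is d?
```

After line 1: d = {'a': 25, 'b': 46}
After line 2 (d['c'] = 25 + 46): d = {'a': 25, 'b': 46, 'c': 71}
After line 3: d = {'a': 65, 'b': 46, 'c': 71}

{'a': 65, 'b': 46, 'c': 71}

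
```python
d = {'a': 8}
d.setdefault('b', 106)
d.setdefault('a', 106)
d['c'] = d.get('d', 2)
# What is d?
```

After line 1: d = {'a': 8}
After line 2 (setdefault adds 'b'=106): d = {'a': 8, 'b': 106}
After line 3 (setdefault 'a' no-op, already exists): d = {'a': 8, 'b': 106}
After line 4 (get('d', 2) returns default since 'd' not in d): d = {'a': 8, 'b': 106, 'c': 2}

{'a': 8, 'b': 106, 'c': 2}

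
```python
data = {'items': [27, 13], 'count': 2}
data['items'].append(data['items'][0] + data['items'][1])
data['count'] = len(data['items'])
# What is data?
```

After line 1: data = {'items': [27, 13], 'count': 2}
After line 2 (append 27 + 13 = 40): data = {'items': [27, 13, 40], 'count': 2}
After line 3 (count = len(items) = 3): data = {'items': [27, 13, 40], 'count': 3}

{'items': [27, 13, 40], 'count': 3}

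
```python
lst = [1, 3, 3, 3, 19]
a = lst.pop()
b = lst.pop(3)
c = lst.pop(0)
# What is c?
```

After line 1: lst = [1, 3, 3, 3, 19]
After line 2 (pop() -> a = 19): lst = [1, 3, 3, 3]
After line 3 (pop(3) -> b = 3): lst = [1, 3, 3]
After line 4 (pop(0) -> c = 1): lst = [3, 3]

1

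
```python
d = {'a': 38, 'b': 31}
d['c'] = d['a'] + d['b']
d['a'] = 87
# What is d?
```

After line 1: d = {'a': 38, 'b': 31}
After line 2 (d['c'] = 38 + 31): d = {'a': 38, 'b': 31, 'c': 69}
After line 3: d = {'a': 87, 'b': 31, 'c': 69}

{'a': 87, 'b': 31, 'c': 69}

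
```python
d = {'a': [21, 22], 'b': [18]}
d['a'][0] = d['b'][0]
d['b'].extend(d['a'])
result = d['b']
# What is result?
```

After line 1: d = {'a': [21, 22], 'b': [18]}
After line 2 (a[0] = b[0] = 18): d = {'a': [18, 22], 'b': [18]}
After line 3 (b.extend(a) appends [18, 22]): d = {'a': [18, 22], 'b': [18, 18, 22]}
After line 4: result = d['b'] = [18, 18, 22]

[18, 18, 22]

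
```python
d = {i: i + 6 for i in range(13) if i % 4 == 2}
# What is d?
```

{2: 8, 6: 12, 10: 16}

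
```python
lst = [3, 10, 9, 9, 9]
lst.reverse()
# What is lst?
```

[9, 9, 9, 10, 3]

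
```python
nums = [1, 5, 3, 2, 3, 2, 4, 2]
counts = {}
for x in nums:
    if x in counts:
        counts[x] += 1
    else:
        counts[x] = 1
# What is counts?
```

Initial: counts = {}, nums = [1, 5, 3, 2, 3, 2, 4, 2]
See 1: counts = {1: 1}
See 5: counts = {1: 1, 5: 1}
See 3: counts = {1: 1, 5: 1, 3: 1}
See 2: counts = {1: 1, 5: 1, 3: 1, 2: 1}
See 3: counts = {1: 1, 5: 1, 3: 2, 2: 1}
See 2: counts = {1: 1, 5: 1, 3: 2, 2: 2}
See 4: counts = {1: 1, 5: 1, 3: 2, 2: 2, 4: 1}
See 2: counts = {1: 1, 5: 1, 3: 2, 2: 3, 4: 1}

{1: 1, 5: 1, 3: 2, 2: 3, 4: 1}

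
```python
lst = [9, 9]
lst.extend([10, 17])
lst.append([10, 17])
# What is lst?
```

After line 1: lst = [9, 9]
After line 2 (extend unpacks [10, 17]): lst = [9, 9, 10, 17]
After line 3 (append adds [10, 17] as single element): lst = [9, 9, 10, 17, [10, 17]]

[9, 9, 10, 17, [10, 17]]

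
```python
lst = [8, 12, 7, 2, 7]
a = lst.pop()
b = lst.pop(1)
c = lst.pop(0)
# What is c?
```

After line 1: lst = [8, 12, 7, 2, 7]
After line 2 (pop() -> a = 7): lst = [8, 12, 7, 2]
After line 3 (pop(1) -> b = 12): lst = [8, 7, 2]
After line 4 (pop(0) -> c = 8): lst = [7, 2]

8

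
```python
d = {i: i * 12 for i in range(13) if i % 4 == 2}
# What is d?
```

{2: 24, 6: 72, 10: 120}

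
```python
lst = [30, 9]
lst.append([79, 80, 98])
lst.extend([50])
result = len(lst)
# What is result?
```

After line 1: lst = [30, 9]
After line 2 (append adds [79, 80, 98] as single element): lst = [30, 9, [79, 80, 98]]
After line 3 (extend unpacks [50], adds 50): lst = [30, 9, [79, 80, 98], 50]
After line 4: result = len(lst) = 4

4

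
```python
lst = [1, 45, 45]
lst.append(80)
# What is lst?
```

[1, 45, 45, 80]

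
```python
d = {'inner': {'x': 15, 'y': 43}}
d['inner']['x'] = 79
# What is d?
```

After line 1: d = {'inner': {'x': 15, 'y': 43}}
After line 2 (inner x overwritten): d = {'inner': {'x': 79, 'y': 43}}

{'inner': {'x': 79, 'y': 43}}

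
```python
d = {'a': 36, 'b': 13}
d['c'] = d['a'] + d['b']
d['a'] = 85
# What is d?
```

After line 1: d = {'a': 36, 'b': 13}
After line 2 (d['c'] = 36 + 13): d = {'a': 36, 'b': 13, 'c': 49}
After line 3: d = {'a': 85, 'b': 13, 'c': 49}

{'a': 85, 'b': 13, 'c': 49}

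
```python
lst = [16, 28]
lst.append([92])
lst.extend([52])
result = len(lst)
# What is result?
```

After line 1: lst = [16, 28]
After line 2 (append adds [92] as single element): lst = [16, 28, [92]]
After line 3 (extend unpacks [52], adds 52): lst = [16, 28, [92], 52]
After line 4: result = len(lst) = 4

4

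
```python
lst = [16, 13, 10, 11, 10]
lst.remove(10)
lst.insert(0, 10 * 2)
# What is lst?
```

After line 1: lst = [16, 13, 10, 11, 10]
After line 2 (remove first 10): lst = [16, 13, 11, 10]
After line 3 (insert 20 at index 0): lst = [20, 16, 13, 11, 10]

[20, 16, 13, 11, 10]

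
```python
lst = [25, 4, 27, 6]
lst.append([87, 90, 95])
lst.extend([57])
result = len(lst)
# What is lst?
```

After line 1: lst = [25, 4, 27, 6]
After line 2 (append adds [87, 90, 95] as single element): lst = [25, 4, 27, 6, [87, 90, 95]]
After line 3 (extend unpacks [57], adds 57): lst = [25, 4, 27, 6, [87, 90, 95], 57]
After line 4: result = len(lst) = 6

[25, 4, 27, 6, [87, 90, 95], 57]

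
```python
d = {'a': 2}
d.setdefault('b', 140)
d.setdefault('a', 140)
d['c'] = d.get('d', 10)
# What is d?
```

After line 1: d = {'a': 2}
After line 2 (setdefault adds 'b'=140): d = {'a': 2, 'b': 140}
After line 3 (setdefault 'a' no-op, already exists): d = {'a': 2, 'b': 140}
After line 4 (get('d', 10) returns default since 'd' not in d): d = {'a': 2, 'b': 140, 'c': 10}

{'a': 2, 'b': 140, 'c': 10}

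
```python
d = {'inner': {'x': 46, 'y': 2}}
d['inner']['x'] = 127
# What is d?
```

After line 1: d = {'inner': {'x': 46, 'y': 2}}
After line 2 (inner x overwritten): d = {'inner': {'x': 127, 'y': 2}}

{'inner': {'x': 127, 'y': 2}}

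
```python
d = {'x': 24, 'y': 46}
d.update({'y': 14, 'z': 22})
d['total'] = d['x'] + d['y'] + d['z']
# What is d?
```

After line 1: d = {'x': 24, 'y': 46}
After line 2 (y overwritten, z added): d = {'x': 24, 'y': 14, 'z': 22}
After line 3 (total = 24 + 14 + 22 = 60): d = {'x': 24, 'y': 14, 'z': 22, 'total': 60}

{'x': 24, 'y': 14, 'z': 22, 'total': 60}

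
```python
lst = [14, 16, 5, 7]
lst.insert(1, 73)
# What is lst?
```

[14, 73, 16, 5, 7]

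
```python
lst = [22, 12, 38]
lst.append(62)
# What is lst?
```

[22, 12, 38, 62]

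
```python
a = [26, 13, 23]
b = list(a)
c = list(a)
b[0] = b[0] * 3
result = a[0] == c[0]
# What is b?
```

After line 1: a = [26, 13, 23]
After line 2 (b = list(a), copy): a = [26, 13, 23], b = [26, 13, 23]
After line 3 (c = list(a) is a copy, new object): c = [26, 13, 23]
After line 4 (b[0] = 26 * 3 = 78; only b mutates (copy)): a = [26, 13, 23], b = [78, 13, 23], c = [26, 13, 23]
After line 5 (a[0] = 26, c[0] = 26; result = True)

[78, 13, 23]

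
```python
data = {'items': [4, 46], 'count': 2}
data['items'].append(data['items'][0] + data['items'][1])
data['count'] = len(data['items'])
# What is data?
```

After line 1: data = {'items': [4, 46], 'count': 2}
After line 2 (append 4 + 46 = 50): data = {'items': [4, 46, 50], 'count': 2}
After line 3 (count = len(items) = 3): data = {'items': [4, 46, 50], 'count': 3}

{'items': [4, 46, 50], 'count': 3}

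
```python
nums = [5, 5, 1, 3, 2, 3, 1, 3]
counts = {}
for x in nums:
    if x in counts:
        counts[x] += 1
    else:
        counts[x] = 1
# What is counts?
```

Initial: counts = {}, nums = [5, 5, 1, 3, 2, 3, 1, 3]
See 5: counts = {5: 1}
See 5: counts = {5: 2}
See 1: counts = {5: 2, 1: 1}
See 3: counts = {5: 2, 1: 1, 3: 1}
See 2: counts = {5: 2, 1: 1, 3: 1, 2: 1}
See 3: counts = {5: 2, 1: 1, 3: 2, 2: 1}
See 1: counts = {5: 2, 1: 2, 3: 2, 2: 1}
See 3: counts = {5: 2, 1: 2, 3: 3, 2: 1}

{5: 2, 1: 2, 3: 3, 2: 1}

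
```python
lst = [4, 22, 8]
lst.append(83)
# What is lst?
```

[4, 22, 8, 83]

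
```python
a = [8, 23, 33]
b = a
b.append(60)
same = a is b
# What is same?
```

After line 1: a = [8, 23, 33]
After line 2 (b = a is an alias, same object): a = [8, 23, 33], b = [8, 23, 33]
After line 3 (b.append mutates the shared list): a = [8, 23, 33, 60], b = [8, 23, 33, 60]
After line 4 (same = a is b; same object -> True): same = True

True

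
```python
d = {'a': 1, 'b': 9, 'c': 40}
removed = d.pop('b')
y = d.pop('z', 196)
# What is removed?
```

After line 1: d = {'a': 1, 'b': 9, 'c': 40}
After line 2 (pop 'b' returns 9): d = {'a': 1, 'c': 40}, removed = 9
After line 3 (pop 'z' missing, returns default 196): d = {'a': 1, 'c': 40}, y = 196

9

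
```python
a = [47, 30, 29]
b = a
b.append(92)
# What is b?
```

After line 1: a = [47, 30, 29]
After line 2 (b = a is an alias, same object): a = [47, 30, 29], b = [47, 30, 29]
After line 3 (b.append mutates the shared list): a = [47, 30, 29, 92], b = [47, 30, 29, 92]

[47, 30, 29, 92]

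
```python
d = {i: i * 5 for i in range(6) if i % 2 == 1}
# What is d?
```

{1: 5, 3: 15, 5: 25}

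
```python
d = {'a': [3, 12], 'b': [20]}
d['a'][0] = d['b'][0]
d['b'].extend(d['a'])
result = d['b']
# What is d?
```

After line 1: d = {'a': [3, 12], 'b': [20]}
After line 2 (a[0] = b[0] = 20): d = {'a': [20, 12], 'b': [20]}
After line 3 (b.extend(a) appends [20, 12]): d = {'a': [20, 12], 'b': [20, 20, 12]}
After line 4: result = d['b'] = [20, 20, 12]

{'a': [20, 12], 'b': [20, 20, 12]}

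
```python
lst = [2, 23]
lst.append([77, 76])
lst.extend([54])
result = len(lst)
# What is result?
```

After line 1: lst = [2, 23]
After line 2 (append adds [77, 76] as single element): lst = [2, 23, [77, 76]]
After line 3 (extend unpacks [54], adds 54): lst = [2, 23, [77, 76], 54]
After line 4: result = len(lst) = 4

4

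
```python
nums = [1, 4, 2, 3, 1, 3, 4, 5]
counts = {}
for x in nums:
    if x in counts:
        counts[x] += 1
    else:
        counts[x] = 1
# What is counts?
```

Initial: counts = {}, nums = [1, 4, 2, 3, 1, 3, 4, 5]
See 1: counts = {1: 1}
See 4: counts = {1: 1, 4: 1}
See 2: counts = {1: 1, 4: 1, 2: 1}
See 3: counts = {1: 1, 4: 1, 2: 1, 3: 1}
See 1: counts = {1: 2, 4: 1, 2: 1, 3: 1}
See 3: counts = {1: 2, 4: 1, 2: 1, 3: 2}
See 4: counts = {1: 2, 4: 2, 2: 1, 3: 2}
See 5: counts = {1: 2, 4: 2, 2: 1, 3: 2, 5: 1}

{1: 2, 4: 2, 2: 1, 3: 2, 5: 1}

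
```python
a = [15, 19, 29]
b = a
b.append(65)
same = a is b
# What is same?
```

After line 1: a = [15, 19, 29]
After line 2 (b = a is an alias, same object): a = [15, 19, 29], b = [15, 19, 29]
After line 3 (b.append mutates the shared list): a = [15, 19, 29, 65], b = [15, 19, 29, 65]
After line 4 (same = a is b; same object -> True): same = True

True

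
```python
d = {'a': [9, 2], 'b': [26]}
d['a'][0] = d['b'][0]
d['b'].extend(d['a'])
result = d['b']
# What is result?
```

After line 1: d = {'a': [9, 2], 'b': [26]}
After line 2 (a[0] = b[0] = 26): d = {'a': [26, 2], 'b': [26]}
After line 3 (b.extend(a) appends [26, 2]): d = {'a': [26, 2], 'b': [26, 26, 2]}
After line 4: result = d['b'] = [26, 26, 2]

[26, 26, 2]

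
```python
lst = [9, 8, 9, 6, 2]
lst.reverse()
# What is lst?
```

[2, 6, 9, 8, 9]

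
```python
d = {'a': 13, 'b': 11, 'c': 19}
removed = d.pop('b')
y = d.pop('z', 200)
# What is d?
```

After line 1: d = {'a': 13, 'b': 11, 'c': 19}
After line 2 (pop 'b' returns 11): d = {'a': 13, 'c': 19}, removed = 11
After line 3 (pop 'z' missing, returns default 200): d = {'a': 13, 'c': 19}, y = 200

{'a': 13, 'c': 19}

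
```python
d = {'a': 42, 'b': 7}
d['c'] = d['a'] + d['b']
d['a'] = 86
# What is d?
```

After line 1: d = {'a': 42, 'b': 7}
After line 2 (d['c'] = 42 + 7): d = {'a': 42, 'b': 7, 'c': 49}
After line 3: d = {'a': 86, 'b': 7, 'c': 49}

{'a': 86, 'b': 7, 'c': 49}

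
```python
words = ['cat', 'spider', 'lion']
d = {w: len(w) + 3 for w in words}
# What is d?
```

{'cat': 6, 'spider': 9, 'lion': 7}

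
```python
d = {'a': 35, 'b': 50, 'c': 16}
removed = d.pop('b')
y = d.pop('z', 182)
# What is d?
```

After line 1: d = {'a': 35, 'b': 50, 'c': 16}
After line 2 (pop 'b' returns 50): d = {'a': 35, 'c': 16}, removed = 50
After line 3 (pop 'z' missing, returns default 182): d = {'a': 35, 'c': 16}, y = 182

{'a': 35, 'c': 16}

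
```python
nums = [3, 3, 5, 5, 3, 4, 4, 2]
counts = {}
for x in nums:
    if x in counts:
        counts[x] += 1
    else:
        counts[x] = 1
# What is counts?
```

Initial: counts = {}, nums = [3, 3, 5, 5, 3, 4, 4, 2]
See 3: counts = {3: 1}
See 3: counts = {3: 2}
See 5: counts = {3: 2, 5: 1}
See 5: counts = {3: 2, 5: 2}
See 3: counts = {3: 3, 5: 2}
See 4: counts = {3: 3, 5: 2, 4: 1}
See 4: counts = {3: 3, 5: 2, 4: 2}
See 2: counts = {3: 3, 5: 2, 4: 2, 2: 1}

{3: 3, 5: 2, 4: 2, 2: 1}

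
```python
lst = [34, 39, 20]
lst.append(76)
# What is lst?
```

[34, 39, 20, 76]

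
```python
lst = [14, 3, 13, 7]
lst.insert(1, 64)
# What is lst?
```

[14, 64, 3, 13, 7]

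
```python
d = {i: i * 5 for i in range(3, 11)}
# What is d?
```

{3: 15, 4: 20, 5: 25, 6: 30, 7: 35, 8: 40, 9: 45, 10: 50}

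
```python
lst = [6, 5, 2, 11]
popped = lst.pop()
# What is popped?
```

11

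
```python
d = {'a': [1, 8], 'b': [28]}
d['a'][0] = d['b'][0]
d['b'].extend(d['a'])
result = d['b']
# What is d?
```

After line 1: d = {'a': [1, 8], 'b': [28]}
After line 2 (a[0] = b[0] = 28): d = {'a': [28, 8], 'b': [28]}
After line 3 (b.extend(a) appends [28, 8]): d = {'a': [28, 8], 'b': [28, 28, 8]}
After line 4: result = d['b'] = [28, 28, 8]

{'a': [28, 8], 'b': [28, 28, 8]}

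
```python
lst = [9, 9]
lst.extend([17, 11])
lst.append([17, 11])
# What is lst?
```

After line 1: lst = [9, 9]
After line 2 (extend unpacks [17, 11]): lst = [9, 9, 17, 11]
After line 3 (append adds [17, 11] as single element): lst = [9, 9, 17, 11, [17, 11]]

[9, 9, 17, 11, [17, 11]]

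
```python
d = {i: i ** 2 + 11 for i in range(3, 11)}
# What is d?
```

{3: 20, 4: 27, 5: 36, 6: 47, 7: 60, 8: 75, 9: 92, 10: 111}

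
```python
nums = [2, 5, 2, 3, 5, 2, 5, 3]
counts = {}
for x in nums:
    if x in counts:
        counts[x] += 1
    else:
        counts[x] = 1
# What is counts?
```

Initial: counts = {}, nums = [2, 5, 2, 3, 5, 2, 5, 3]
See 2: counts = {2: 1}
See 5: counts = {2: 1, 5: 1}
See 2: counts = {2: 2, 5: 1}
See 3: counts = {2: 2, 5: 1, 3: 1}
See 5: counts = {2: 2, 5: 2, 3: 1}
See 2: counts = {2: 3, 5: 2, 3: 1}
See 5: counts = {2: 3, 5: 3, 3: 1}
See 3: counts = {2: 3, 5: 3, 3: 2}

{2: 3, 5: 3, 3: 2}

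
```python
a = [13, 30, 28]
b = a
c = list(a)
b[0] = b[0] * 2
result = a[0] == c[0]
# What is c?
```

After line 1: a = [13, 30, 28]
After line 2 (b = a, alias): a = [13, 30, 28], b = [13, 30, 28]
After line 3 (c = list(a) is a copy, new object): c = [13, 30, 28]
After line 4 (b[0] = 13 * 2 = 26; mutates shared a/b): a = b = [26, 30, 28], c = [13, 30, 28]
After line 5 (a[0] = 26, c[0] = 13; result = False)

[13, 30, 28]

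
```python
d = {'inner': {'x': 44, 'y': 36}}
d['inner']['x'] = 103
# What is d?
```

After line 1: d = {'inner': {'x': 44, 'y': 36}}
After line 2 (inner x overwritten): d = {'inner': {'x': 103, 'y': 36}}

{'inner': {'x': 103, 'y': 36}}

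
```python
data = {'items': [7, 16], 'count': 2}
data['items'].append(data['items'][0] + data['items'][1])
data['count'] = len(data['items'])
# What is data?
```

After line 1: data = {'items': [7, 16], 'count': 2}
After line 2 (append 7 + 16 = 23): data = {'items': [7, 16, 23], 'count': 2}
After line 3 (count = len(items) = 3): data = {'items': [7, 16, 23], 'count': 3}

{'items': [7, 16, 23], 'count': 3}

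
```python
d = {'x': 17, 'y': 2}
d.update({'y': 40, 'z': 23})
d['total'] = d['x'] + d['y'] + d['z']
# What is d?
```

After line 1: d = {'x': 17, 'y': 2}
After line 2 (y overwritten, z added): d = {'x': 17, 'y': 40, 'z': 23}
After line 3 (total = 17 + 40 + 23 = 80): d = {'x': 17, 'y': 40, 'z': 23, 'total': 80}

{'x': 17, 'y': 40, 'z': 23, 'total': 80}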